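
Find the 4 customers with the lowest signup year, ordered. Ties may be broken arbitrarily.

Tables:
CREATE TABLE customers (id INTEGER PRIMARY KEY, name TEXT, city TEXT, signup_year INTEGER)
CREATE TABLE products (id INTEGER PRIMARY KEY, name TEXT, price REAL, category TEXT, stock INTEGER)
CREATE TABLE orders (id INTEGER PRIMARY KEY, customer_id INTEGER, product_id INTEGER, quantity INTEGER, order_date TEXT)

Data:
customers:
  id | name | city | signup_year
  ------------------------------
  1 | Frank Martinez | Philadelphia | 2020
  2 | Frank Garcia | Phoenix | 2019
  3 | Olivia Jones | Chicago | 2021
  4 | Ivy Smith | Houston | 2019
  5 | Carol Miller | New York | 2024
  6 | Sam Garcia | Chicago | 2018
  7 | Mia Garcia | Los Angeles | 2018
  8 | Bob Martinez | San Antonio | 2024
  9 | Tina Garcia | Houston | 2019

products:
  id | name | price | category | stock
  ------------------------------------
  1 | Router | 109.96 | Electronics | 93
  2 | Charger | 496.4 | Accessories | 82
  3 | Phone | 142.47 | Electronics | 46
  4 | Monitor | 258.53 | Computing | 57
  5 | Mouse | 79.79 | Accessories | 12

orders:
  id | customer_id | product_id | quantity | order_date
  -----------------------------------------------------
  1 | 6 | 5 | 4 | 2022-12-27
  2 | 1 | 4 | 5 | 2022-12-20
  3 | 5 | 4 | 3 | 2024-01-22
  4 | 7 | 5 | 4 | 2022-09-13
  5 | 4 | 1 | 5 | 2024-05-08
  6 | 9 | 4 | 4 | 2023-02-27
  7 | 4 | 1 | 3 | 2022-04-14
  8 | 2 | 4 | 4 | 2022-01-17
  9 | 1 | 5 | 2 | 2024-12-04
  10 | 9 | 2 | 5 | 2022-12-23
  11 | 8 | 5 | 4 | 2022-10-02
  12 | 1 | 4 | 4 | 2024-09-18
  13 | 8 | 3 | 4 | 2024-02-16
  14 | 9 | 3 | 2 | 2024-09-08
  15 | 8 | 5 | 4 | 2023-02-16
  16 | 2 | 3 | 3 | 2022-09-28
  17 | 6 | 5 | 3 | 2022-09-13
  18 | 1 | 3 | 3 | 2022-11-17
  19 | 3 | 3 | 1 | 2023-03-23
SELECT name, signup_year FROM customers ORDER BY signup_year ASC LIMIT 4

Execution result:
name | signup_year
Sam Garcia | 2018
Mia Garcia | 2018
Frank Garcia | 2019
Ivy Smith | 2019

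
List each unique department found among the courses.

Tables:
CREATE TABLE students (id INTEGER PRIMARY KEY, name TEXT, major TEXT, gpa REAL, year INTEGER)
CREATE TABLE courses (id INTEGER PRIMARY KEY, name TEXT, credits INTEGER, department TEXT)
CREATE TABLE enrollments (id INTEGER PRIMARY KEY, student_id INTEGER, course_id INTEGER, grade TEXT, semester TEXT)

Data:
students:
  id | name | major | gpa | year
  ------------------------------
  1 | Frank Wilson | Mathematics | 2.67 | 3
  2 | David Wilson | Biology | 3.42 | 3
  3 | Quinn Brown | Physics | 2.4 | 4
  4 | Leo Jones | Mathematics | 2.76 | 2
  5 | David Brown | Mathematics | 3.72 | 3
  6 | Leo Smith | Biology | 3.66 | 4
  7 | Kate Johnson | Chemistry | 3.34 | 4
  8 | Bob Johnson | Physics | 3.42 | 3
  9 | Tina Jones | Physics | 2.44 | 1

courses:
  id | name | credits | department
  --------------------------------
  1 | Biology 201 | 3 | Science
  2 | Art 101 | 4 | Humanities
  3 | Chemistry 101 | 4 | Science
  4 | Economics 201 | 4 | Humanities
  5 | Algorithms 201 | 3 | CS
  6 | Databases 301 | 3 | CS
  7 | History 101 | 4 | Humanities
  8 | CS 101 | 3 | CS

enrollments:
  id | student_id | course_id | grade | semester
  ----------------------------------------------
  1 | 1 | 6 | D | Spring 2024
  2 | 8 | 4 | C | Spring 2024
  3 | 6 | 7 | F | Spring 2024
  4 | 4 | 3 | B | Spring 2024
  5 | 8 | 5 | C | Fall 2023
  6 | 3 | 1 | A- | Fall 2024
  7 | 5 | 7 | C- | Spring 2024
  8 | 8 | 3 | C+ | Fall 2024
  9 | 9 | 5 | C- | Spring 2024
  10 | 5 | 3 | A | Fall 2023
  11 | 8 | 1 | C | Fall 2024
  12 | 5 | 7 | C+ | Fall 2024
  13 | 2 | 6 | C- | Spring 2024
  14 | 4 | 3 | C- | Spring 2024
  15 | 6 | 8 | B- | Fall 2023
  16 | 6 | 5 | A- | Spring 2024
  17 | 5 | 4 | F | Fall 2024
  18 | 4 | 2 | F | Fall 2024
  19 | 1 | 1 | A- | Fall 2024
SELECT DISTINCT department FROM courses

Execution result:
department
Science
Humanities
CS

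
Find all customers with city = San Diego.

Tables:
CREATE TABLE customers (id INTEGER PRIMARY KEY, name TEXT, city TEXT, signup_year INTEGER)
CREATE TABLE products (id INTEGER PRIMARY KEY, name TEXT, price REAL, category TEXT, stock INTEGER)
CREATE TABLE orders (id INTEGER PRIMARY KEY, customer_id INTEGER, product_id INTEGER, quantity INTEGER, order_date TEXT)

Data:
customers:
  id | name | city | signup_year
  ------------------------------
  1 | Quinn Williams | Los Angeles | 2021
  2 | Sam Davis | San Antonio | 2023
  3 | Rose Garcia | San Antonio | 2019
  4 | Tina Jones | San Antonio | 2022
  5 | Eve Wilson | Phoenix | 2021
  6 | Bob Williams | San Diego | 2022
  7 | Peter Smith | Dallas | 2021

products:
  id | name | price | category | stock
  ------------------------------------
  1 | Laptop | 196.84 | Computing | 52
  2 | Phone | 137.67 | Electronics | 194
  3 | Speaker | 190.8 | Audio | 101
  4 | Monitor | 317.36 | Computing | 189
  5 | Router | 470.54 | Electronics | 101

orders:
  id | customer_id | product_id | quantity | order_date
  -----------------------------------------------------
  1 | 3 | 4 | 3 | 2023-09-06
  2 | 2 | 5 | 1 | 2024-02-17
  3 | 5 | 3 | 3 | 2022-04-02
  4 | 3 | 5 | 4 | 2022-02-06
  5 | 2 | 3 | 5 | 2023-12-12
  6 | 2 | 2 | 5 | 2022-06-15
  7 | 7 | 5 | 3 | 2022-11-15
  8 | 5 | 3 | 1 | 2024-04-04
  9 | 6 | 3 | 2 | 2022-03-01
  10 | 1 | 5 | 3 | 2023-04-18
SELECT name, city FROM customers WHERE city = 'San Diego'

Execution result:
name | city
Bob Williams | San Diego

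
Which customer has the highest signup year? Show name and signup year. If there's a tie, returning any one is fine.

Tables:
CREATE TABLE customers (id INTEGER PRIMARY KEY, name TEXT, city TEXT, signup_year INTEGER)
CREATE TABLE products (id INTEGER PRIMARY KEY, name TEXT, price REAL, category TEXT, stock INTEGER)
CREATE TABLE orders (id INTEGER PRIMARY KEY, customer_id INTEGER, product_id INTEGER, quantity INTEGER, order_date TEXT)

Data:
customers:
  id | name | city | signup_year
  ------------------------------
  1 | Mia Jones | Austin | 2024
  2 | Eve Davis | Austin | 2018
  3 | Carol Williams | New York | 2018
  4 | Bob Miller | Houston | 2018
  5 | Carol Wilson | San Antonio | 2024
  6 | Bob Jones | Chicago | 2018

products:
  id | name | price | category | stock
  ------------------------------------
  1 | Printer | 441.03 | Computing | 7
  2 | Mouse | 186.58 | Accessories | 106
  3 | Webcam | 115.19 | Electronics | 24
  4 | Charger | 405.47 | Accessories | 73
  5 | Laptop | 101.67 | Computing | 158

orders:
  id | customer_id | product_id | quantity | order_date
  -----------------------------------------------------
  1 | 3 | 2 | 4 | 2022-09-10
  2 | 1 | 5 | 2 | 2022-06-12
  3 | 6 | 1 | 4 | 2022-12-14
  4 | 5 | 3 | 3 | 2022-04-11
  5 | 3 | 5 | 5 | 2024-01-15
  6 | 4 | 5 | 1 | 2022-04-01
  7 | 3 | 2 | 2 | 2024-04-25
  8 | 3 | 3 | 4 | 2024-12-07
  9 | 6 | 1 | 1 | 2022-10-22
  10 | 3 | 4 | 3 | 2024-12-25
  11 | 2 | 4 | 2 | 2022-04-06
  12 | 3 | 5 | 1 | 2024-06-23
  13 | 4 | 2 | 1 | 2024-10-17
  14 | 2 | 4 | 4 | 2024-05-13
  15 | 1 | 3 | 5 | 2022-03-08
SELECT name, signup_year FROM customers ORDER BY signup_year DESC LIMIT 1

Execution result:
name | signup_year
Mia Jones | 2024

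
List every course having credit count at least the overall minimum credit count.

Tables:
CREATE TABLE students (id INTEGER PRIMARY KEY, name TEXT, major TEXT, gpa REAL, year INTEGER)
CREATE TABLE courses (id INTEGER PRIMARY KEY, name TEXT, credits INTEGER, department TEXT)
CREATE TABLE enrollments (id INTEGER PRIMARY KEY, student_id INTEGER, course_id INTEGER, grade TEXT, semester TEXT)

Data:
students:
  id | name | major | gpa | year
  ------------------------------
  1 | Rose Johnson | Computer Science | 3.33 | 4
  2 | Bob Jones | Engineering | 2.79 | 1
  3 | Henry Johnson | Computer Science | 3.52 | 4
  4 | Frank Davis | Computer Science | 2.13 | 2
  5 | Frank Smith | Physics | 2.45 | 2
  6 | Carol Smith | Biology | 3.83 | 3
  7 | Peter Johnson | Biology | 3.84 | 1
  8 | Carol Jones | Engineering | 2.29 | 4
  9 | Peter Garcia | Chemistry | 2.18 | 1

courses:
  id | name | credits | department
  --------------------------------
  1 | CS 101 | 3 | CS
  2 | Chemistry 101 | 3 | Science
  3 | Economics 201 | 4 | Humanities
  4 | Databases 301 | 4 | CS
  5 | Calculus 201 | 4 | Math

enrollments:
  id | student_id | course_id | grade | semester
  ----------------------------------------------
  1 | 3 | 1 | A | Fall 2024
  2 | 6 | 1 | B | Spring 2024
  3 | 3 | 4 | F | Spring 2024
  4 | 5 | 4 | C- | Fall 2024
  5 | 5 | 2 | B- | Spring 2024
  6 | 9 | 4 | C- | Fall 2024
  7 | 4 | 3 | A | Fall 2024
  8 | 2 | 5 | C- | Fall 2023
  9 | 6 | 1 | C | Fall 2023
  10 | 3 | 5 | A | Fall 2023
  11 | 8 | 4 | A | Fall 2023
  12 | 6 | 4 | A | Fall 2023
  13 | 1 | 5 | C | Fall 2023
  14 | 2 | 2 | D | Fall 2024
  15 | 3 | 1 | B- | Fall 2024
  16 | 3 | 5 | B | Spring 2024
SELECT name, credits FROM courses WHERE credits >= (SELECT MIN(credits) FROM courses)

Execution result:
name | credits
CS 101 | 3
Chemistry 101 | 3
Economics 201 | 4
Databases 301 | 4
Calculus 201 | 4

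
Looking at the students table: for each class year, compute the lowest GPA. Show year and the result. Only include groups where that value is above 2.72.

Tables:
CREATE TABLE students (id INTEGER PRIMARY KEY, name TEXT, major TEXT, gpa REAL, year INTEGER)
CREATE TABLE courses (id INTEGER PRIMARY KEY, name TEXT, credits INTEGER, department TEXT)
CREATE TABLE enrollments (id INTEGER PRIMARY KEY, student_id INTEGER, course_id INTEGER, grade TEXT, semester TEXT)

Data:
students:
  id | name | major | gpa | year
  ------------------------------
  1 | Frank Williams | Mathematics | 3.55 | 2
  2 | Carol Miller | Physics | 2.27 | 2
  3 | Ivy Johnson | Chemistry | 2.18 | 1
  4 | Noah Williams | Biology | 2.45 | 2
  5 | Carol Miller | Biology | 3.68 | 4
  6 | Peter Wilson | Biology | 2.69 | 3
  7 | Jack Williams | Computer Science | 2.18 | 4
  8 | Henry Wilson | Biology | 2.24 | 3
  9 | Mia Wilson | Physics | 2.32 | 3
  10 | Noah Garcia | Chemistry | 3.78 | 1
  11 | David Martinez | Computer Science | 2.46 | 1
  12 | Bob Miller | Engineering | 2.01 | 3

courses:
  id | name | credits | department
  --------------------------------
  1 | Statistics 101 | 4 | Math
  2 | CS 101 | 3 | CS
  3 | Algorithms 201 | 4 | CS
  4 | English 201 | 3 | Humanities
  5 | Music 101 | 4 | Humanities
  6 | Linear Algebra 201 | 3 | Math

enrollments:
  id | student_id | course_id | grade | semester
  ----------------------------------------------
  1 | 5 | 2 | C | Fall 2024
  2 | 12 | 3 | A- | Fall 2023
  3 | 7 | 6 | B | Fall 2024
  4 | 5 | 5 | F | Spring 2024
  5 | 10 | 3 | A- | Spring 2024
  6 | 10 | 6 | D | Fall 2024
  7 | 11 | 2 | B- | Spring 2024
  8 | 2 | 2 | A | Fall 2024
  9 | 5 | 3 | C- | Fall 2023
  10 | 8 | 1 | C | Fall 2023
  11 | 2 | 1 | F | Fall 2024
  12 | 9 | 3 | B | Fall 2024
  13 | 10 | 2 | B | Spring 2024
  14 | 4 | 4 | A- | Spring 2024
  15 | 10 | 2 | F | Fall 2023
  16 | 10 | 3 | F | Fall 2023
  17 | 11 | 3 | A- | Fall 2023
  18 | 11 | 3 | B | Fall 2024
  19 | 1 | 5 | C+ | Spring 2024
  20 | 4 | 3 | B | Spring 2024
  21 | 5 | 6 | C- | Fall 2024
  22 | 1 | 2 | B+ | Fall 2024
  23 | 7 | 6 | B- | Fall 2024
SELECT year, MIN(gpa) AS min_gpa FROM students GROUP BY year HAVING MIN(gpa) > 2.72

Execution result:
(no rows)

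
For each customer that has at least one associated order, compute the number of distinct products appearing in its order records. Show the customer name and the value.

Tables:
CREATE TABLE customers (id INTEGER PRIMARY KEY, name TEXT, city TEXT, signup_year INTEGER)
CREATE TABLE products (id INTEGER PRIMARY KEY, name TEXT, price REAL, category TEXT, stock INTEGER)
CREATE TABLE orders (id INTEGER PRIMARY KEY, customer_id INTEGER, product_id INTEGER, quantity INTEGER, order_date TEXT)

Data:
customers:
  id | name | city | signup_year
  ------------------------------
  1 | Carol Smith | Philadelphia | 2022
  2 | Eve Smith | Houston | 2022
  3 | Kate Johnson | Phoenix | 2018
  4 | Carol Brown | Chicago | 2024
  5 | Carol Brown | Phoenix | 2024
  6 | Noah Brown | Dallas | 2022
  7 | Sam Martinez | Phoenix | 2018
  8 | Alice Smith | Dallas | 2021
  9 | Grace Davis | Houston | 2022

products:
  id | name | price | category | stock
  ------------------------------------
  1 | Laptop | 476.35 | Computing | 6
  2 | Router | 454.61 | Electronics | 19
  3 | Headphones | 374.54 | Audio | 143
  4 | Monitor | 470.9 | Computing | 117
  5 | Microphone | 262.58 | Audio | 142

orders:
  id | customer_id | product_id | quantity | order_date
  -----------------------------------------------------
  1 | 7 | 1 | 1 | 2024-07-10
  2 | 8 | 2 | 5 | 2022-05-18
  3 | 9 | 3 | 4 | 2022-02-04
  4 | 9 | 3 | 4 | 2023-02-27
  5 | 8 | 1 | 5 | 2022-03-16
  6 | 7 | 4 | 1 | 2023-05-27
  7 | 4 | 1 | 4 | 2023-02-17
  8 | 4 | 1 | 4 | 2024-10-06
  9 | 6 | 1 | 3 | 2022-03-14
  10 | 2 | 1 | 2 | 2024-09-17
SELECT p.name, COUNT(DISTINCT c.product_id) AS distinct_product_count FROM orders c JOIN customers p ON c.customer_id = p.id GROUP BY p.id, p.name

Execution result:
name | distinct_product_count
Eve Smith | 1
Carol Brown | 1
Noah Brown | 1
Sam Martinez | 2
Alice Smith | 2
Grace Davis | 1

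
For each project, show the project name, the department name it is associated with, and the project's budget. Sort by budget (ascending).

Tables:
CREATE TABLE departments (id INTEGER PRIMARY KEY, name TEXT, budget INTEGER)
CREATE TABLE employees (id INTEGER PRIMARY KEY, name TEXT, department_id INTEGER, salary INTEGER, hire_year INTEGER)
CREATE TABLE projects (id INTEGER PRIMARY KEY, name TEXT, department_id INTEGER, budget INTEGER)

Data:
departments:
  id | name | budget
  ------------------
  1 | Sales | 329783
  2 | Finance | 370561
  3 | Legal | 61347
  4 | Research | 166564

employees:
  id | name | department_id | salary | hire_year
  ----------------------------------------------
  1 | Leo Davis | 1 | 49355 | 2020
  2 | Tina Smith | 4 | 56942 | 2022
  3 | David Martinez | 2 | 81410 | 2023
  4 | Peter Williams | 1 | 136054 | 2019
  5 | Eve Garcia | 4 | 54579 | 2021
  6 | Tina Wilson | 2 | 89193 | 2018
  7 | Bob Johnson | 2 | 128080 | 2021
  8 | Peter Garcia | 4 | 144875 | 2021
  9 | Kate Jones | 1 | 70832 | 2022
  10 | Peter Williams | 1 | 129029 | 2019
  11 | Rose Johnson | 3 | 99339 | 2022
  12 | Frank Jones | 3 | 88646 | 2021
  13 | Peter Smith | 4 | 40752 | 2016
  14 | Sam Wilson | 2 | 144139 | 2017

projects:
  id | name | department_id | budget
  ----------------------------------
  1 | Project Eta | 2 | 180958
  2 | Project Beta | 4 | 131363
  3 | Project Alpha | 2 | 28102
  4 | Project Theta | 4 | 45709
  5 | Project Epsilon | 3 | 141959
SELECT c.name, p.name AS department, c.budget FROM projects c JOIN departments p ON c.department_id = p.id ORDER BY c.budget ASC

Execution result:
name | department | budget
Project Alpha | Finance | 28102
Project Theta | Research | 45709
Project Beta | Research | 131363
Project Epsilon | Legal | 141959
Project Eta | Finance | 180958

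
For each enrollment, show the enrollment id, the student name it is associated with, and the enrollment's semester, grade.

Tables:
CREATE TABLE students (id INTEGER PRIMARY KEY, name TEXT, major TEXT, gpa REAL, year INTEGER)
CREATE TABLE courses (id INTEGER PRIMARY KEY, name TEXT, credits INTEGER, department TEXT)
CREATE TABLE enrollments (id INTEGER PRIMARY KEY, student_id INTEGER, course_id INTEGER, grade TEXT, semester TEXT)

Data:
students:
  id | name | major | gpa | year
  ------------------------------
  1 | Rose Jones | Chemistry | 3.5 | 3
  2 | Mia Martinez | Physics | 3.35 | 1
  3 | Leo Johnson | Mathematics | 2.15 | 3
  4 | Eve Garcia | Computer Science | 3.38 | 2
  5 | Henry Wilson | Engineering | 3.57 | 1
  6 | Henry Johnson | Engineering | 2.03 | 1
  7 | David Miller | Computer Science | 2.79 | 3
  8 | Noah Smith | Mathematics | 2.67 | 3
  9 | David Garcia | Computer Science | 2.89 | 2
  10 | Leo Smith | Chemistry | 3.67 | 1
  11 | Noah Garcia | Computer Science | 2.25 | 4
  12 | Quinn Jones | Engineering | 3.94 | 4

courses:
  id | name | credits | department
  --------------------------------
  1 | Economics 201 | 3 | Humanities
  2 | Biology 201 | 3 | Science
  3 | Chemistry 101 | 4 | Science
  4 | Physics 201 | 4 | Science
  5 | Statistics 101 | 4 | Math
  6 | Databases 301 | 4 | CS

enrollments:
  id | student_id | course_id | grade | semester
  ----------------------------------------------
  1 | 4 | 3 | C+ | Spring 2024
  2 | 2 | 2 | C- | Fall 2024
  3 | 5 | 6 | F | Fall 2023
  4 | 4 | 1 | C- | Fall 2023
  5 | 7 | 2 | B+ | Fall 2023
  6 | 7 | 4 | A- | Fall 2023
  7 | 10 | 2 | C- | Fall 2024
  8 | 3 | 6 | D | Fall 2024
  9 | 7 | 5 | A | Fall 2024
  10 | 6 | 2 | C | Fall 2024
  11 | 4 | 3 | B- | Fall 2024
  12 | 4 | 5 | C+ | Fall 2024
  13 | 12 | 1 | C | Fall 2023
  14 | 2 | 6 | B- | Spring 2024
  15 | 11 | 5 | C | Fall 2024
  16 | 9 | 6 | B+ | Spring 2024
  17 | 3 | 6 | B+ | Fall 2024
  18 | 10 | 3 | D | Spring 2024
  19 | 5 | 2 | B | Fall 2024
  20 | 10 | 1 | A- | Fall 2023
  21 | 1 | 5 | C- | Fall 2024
SELECT c.id, p.name AS student, c.semester, c.grade FROM enrollments c JOIN students p ON c.student_id = p.id

Execution result:
id | student | semester | grade
1 | Eve Garcia | Spring 2024 | C+
2 | Mia Martinez | Fall 2024 | C-
3 | Henry Wilson | Fall 2023 | F
4 | Eve Garcia | Fall 2023 | C-
5 | David Miller | Fall 2023 | B+
6 | David Miller | Fall 2023 | A-
7 | Leo Smith | Fall 2024 | C-
8 | Leo Johnson | Fall 2024 | D
9 | David Miller | Fall 2024 | A
10 | Henry Johnson | Fall 2024 | C
11 | Eve Garcia | Fall 2024 | B-
12 | Eve Garcia | Fall 2024 | C+
13 | Quinn Jones | Fall 2023 | C
14 | Mia Martinez | Spring 2024 | B-
15 | Noah Garcia | Fall 2024 | C
16 | David Garcia | Spring 2024 | B+
17 | Leo Johnson | Fall 2024 | B+
18 | Leo Smith | Spring 2024 | D
19 | Henry Wilson | Fall 2024 | B
20 | Leo Smith | Fall 2023 | A-
21 | Rose Jones | Fall 2024 | C-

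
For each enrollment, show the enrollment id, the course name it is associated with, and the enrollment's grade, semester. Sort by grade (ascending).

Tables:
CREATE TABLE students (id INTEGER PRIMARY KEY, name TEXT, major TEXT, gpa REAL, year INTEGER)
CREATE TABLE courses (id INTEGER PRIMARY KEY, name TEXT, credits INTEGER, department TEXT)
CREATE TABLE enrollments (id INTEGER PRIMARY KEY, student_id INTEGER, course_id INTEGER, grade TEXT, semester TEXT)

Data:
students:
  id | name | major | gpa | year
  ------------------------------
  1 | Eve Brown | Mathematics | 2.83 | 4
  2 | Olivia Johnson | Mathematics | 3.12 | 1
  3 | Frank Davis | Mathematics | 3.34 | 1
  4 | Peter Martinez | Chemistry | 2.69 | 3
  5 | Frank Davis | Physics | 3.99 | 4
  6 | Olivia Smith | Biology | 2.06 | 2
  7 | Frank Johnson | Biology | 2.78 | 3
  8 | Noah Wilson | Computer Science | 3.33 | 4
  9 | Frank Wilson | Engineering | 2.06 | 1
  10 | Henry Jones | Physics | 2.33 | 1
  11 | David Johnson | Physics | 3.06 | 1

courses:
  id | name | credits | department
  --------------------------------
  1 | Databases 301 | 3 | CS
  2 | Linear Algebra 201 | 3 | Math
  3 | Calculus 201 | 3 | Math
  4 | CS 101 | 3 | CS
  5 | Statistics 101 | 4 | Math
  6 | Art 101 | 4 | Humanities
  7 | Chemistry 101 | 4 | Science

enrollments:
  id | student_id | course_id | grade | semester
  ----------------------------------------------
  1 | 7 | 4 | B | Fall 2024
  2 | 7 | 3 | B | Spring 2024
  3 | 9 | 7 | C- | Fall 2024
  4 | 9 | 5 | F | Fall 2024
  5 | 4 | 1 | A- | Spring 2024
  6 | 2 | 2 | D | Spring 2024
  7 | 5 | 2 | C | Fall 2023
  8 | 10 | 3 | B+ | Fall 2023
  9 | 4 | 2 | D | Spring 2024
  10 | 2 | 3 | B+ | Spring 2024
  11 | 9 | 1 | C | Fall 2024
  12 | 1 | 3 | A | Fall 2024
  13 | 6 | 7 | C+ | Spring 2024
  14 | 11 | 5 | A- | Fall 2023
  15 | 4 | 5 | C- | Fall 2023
SELECT c.id, p.name AS course, c.grade, c.semester FROM enrollments c JOIN courses p ON c.course_id = p.id ORDER BY c.grade ASC

Execution result:
id | course | grade | semester
12 | Calculus 201 | A | Fall 2024
5 | Databases 301 | A- | Spring 2024
14 | Statistics 101 | A- | Fall 2023
1 | CS 101 | B | Fall 2024
2 | Calculus 201 | B | Spring 2024
8 | Calculus 201 | B+ | Fall 2023
10 | Calculus 201 | B+ | Spring 2024
7 | Linear Algebra 201 | C | Fall 2023
11 | Databases 301 | C | Fall 2024
13 | Chemistry 101 | C+ | Spring 2024
3 | Chemistry 101 | C- | Fall 2024
15 | Statistics 101 | C- | Fall 2023
6 | Linear Algebra 201 | D | Spring 2024
9 | Linear Algebra 201 | D | Spring 2024
4 | Statistics 101 | F | Fall 2024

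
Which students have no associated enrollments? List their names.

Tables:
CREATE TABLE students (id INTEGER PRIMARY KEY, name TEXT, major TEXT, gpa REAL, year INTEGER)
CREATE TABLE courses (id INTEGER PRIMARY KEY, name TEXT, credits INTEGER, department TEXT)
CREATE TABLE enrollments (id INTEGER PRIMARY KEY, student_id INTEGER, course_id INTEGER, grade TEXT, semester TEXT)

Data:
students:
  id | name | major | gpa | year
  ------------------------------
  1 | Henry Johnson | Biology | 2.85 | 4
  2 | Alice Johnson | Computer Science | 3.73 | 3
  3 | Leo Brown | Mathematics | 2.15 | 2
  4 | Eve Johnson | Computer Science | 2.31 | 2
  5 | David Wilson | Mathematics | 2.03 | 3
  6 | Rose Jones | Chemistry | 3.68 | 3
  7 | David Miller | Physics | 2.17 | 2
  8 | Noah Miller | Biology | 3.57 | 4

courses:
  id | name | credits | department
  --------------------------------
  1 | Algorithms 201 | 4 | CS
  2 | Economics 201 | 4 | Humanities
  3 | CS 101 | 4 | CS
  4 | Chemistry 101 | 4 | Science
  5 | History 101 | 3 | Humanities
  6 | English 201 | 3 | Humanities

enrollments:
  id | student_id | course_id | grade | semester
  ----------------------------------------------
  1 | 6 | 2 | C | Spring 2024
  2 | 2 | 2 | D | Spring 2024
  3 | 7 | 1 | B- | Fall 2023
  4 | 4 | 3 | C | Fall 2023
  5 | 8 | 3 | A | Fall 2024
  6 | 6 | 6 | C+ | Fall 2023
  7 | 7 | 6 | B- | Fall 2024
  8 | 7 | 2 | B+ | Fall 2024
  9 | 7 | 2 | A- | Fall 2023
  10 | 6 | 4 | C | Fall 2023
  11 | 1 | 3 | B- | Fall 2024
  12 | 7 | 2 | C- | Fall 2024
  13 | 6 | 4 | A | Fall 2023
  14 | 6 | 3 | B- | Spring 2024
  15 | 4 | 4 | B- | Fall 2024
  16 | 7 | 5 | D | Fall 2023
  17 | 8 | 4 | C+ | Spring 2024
SELECT p.name FROM students p LEFT JOIN enrollments c ON c.student_id = p.id WHERE c.id IS NULL

Execution result:
name
Leo Brown
David Wilson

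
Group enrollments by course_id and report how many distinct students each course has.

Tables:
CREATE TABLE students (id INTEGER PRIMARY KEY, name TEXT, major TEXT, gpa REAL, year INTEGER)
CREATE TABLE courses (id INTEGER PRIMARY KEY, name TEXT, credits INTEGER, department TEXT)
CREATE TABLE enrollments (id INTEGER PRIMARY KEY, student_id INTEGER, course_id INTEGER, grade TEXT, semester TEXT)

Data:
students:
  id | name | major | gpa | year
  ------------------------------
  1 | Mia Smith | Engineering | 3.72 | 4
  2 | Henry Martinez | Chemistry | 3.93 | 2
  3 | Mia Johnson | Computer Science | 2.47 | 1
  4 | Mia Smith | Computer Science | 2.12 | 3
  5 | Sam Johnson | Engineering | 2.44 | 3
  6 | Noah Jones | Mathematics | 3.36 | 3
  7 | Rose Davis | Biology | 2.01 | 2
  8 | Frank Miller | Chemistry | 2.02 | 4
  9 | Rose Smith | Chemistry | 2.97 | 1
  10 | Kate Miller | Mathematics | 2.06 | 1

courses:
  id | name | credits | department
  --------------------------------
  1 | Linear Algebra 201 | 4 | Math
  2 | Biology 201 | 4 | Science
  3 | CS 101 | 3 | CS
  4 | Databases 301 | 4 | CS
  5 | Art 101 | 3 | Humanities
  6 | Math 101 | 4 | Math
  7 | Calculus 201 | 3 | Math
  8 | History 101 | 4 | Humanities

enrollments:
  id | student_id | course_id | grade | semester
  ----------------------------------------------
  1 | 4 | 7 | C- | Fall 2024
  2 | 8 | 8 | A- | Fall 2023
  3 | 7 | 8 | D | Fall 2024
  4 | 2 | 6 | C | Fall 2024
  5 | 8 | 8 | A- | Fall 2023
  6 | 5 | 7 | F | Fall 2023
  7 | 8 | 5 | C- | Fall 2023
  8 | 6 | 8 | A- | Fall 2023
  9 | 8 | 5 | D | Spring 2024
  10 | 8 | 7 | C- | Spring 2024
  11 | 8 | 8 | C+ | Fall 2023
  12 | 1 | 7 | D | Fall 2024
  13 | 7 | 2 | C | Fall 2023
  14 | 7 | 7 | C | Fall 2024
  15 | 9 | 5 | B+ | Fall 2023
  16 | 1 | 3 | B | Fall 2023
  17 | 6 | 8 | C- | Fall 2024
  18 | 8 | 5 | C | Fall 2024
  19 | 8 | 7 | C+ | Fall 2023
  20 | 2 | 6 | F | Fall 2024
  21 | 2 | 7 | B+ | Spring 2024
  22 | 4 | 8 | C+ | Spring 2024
SELECT course_id, COUNT(DISTINCT student_id) AS distinct_student_count FROM enrollments GROUP BY course_id

Execution result:
course_id | distinct_student_count
2 | 1
3 | 1
5 | 2
6 | 1
7 | 6
8 | 4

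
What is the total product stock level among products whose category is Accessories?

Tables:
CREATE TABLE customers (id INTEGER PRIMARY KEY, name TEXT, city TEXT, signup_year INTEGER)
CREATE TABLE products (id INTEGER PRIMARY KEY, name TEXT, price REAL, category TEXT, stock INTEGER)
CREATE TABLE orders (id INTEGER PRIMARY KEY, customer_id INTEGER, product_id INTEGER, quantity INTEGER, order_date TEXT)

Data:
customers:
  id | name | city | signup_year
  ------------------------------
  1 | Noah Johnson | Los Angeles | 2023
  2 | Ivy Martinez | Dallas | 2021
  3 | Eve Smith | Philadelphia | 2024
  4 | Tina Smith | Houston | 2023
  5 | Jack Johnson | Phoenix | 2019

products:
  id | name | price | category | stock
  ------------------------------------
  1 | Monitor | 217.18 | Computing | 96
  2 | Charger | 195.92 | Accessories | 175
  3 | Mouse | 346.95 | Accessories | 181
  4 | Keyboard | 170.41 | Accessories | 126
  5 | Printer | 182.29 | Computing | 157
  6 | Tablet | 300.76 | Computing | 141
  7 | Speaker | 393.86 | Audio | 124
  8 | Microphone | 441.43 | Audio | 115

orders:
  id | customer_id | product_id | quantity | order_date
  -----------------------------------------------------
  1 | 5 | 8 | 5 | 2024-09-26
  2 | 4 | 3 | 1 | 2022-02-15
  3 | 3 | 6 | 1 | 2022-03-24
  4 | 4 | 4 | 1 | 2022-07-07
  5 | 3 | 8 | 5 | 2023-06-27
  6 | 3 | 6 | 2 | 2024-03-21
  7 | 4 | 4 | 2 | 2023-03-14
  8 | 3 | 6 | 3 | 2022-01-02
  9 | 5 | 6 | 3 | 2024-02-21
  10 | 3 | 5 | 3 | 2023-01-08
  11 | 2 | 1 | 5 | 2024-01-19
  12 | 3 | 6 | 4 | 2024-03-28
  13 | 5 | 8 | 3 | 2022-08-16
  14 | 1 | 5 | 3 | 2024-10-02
SELECT SUM(stock) FROM products WHERE category = 'Accessories'

Execution result:
482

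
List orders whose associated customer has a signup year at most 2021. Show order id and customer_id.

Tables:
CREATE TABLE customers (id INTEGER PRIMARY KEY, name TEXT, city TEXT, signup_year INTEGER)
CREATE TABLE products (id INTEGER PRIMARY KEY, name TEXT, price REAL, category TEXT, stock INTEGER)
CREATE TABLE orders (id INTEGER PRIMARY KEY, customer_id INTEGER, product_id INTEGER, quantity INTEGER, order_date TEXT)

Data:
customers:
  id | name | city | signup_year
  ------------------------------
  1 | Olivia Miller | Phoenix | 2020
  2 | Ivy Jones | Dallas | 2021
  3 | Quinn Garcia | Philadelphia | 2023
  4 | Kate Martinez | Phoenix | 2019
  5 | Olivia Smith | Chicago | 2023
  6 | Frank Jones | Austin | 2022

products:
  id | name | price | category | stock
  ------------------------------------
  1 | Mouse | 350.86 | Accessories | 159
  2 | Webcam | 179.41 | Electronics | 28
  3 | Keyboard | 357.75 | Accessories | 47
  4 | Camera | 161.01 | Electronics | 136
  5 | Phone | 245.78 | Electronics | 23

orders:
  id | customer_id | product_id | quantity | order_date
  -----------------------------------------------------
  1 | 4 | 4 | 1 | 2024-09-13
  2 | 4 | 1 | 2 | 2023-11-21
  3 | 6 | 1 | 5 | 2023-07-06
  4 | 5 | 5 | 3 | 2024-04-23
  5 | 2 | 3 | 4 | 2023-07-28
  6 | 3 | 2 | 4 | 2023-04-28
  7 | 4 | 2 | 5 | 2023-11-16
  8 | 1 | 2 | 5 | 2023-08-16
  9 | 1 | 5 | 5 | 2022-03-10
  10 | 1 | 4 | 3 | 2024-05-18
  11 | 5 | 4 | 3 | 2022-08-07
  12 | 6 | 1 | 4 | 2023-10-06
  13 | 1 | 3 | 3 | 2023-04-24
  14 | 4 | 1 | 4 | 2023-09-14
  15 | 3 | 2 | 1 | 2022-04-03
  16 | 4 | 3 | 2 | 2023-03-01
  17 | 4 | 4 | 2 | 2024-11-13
SELECT id, customer_id FROM orders WHERE customer_id IN (SELECT id FROM customers WHERE signup_year <= 2021)

Execution result:
id | customer_id
1 | 4
2 | 4
5 | 2
7 | 4
8 | 1
9 | 1
10 | 1
13 | 1
14 | 4
16 | 4
17 | 4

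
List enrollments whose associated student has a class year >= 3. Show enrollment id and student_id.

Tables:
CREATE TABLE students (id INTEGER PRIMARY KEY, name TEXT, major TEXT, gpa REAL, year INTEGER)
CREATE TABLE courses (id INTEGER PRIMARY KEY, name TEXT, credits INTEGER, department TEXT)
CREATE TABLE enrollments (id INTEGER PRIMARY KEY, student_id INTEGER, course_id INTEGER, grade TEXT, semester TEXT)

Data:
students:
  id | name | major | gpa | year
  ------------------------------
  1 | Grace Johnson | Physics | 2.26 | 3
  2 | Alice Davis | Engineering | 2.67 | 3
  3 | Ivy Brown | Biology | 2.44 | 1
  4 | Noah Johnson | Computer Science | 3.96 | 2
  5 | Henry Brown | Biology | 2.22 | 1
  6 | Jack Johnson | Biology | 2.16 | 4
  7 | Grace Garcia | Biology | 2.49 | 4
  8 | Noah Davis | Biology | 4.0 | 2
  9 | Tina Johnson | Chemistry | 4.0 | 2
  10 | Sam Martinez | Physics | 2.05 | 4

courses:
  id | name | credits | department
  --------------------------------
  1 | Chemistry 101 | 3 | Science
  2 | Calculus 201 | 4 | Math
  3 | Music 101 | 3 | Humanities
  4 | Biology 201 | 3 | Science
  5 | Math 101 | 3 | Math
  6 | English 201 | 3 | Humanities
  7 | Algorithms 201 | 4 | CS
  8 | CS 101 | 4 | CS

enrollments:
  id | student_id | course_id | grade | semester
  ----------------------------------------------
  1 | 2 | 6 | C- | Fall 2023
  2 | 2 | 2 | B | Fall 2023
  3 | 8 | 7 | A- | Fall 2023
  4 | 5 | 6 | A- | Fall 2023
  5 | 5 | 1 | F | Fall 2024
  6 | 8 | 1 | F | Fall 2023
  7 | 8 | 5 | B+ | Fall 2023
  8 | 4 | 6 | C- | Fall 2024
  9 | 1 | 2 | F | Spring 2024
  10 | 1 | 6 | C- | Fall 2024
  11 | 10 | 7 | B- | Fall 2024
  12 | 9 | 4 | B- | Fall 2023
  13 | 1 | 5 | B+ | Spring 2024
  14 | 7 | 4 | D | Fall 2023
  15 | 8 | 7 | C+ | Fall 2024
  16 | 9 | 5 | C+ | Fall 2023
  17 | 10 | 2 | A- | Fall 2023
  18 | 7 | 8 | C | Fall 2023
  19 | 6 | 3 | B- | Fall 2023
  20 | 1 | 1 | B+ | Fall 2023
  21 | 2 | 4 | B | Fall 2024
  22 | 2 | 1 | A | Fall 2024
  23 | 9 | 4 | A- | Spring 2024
SELECT id, student_id FROM enrollments WHERE student_id IN (SELECT id FROM students WHERE year >= 3)

Execution result:
id | student_id
1 | 2
2 | 2
9 | 1
10 | 1
11 | 10
13 | 1
14 | 7
17 | 10
18 | 7
19 | 6
20 | 1
21 | 2
22 | 2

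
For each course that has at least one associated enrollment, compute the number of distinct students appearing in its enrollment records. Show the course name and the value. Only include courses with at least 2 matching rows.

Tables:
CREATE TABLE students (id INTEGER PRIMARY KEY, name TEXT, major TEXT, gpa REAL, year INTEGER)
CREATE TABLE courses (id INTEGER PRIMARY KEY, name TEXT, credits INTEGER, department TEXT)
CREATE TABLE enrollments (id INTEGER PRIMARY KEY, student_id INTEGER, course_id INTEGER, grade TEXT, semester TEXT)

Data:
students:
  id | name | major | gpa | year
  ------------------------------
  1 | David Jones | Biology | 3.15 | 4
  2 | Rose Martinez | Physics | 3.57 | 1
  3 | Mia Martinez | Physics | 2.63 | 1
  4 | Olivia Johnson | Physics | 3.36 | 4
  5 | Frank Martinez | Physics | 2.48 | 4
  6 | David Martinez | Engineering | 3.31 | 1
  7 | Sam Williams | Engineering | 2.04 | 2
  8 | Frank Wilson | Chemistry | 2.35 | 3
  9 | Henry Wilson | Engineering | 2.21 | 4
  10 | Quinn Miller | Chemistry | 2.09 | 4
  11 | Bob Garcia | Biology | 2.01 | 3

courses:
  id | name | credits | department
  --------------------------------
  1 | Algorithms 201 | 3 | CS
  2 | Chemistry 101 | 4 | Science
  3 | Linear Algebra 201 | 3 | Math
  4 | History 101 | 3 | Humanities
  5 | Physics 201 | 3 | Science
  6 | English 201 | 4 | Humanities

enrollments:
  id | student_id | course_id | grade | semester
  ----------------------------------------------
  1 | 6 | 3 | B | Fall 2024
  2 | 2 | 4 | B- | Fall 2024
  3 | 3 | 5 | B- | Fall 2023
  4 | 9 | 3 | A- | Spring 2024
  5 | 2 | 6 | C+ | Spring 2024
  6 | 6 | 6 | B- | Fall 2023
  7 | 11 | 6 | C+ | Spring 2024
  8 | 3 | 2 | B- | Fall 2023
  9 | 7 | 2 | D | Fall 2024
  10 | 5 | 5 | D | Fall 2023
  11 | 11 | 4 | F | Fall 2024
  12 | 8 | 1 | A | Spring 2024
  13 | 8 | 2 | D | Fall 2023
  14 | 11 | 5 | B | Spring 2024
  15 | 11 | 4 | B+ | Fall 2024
SELECT p.name, COUNT(DISTINCT c.student_id) AS distinct_student_count FROM enrollments c JOIN courses p ON c.course_id = p.id GROUP BY p.id, p.name HAVING COUNT(*) >= 2

Execution result:
name | distinct_student_count
Chemistry 101 | 3
Linear Algebra 201 | 2
History 101 | 2
Physics 201 | 3
English 201 | 3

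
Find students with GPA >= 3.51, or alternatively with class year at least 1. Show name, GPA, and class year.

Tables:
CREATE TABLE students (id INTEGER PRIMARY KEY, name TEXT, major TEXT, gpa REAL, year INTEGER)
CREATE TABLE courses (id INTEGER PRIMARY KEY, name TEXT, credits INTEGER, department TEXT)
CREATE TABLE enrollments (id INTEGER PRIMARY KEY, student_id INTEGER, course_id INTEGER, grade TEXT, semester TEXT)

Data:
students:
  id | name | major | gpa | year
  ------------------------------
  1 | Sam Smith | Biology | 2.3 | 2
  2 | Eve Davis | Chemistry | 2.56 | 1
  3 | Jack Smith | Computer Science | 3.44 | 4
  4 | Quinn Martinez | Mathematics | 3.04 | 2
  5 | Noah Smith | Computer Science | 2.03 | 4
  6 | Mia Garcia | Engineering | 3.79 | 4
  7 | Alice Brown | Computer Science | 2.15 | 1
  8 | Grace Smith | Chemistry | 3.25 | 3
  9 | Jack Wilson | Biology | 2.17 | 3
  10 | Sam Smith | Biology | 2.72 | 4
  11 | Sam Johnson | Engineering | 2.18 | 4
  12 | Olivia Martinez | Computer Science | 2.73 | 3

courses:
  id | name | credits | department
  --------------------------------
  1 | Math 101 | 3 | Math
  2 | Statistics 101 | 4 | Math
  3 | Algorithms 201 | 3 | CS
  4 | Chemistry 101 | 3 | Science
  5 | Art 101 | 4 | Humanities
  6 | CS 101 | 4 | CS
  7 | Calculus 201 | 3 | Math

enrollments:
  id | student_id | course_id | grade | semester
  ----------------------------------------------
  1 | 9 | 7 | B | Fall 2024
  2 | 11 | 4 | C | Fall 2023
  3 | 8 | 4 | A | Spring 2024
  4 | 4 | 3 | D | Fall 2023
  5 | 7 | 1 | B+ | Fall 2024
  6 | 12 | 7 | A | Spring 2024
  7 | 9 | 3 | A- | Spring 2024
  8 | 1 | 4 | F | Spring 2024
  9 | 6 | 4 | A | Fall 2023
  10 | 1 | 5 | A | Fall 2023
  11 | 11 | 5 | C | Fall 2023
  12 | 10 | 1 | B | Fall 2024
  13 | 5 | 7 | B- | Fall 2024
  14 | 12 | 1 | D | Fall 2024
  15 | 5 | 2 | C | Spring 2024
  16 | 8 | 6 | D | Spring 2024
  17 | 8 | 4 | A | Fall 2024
SELECT name, gpa, year FROM students WHERE gpa >= 3.51 OR year >= 1

Execution result:
name | gpa | year
Sam Smith | 2.30 | 2
Eve Davis | 2.56 | 1
Jack Smith | 3.44 | 4
Quinn Martinez | 3.04 | 2
Noah Smith | 2.03 | 4
Mia Garcia | 3.79 | 4
Alice Brown | 2.15 | 1
Grace Smith | 3.25 | 3
Jack Wilson | 2.17 | 3
Sam Smith | 2.72 | 4
Sam Johnson | 2.18 | 4
Olivia Martinez | 2.73 | 3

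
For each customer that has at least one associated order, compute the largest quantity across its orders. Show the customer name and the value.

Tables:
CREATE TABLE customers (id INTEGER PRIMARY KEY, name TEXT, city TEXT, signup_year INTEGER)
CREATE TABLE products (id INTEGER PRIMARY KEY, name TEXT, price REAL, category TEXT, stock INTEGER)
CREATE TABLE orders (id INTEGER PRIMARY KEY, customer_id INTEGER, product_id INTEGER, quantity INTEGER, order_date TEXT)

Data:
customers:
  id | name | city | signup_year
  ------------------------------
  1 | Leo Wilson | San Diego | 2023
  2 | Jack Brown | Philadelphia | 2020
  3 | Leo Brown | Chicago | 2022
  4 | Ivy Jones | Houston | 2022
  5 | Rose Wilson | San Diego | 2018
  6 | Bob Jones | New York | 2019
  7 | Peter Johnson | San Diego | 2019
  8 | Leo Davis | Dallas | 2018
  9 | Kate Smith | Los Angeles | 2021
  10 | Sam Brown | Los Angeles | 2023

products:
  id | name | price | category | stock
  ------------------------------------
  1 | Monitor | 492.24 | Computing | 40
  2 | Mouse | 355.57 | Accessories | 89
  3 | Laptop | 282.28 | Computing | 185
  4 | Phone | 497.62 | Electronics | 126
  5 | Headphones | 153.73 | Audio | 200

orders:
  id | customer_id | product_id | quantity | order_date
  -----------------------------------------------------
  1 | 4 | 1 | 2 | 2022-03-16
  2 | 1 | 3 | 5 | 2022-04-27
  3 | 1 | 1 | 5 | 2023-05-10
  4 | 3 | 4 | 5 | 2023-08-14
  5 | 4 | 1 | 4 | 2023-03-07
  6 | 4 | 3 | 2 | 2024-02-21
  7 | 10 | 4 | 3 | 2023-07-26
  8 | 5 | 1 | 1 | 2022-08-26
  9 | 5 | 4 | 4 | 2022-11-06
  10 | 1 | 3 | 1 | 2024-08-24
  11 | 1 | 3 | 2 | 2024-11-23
SELECT p.name, MAX(c.quantity) AS max_quantity FROM orders c JOIN customers p ON c.customer_id = p.id GROUP BY p.id, p.name

Execution result:
name | max_quantity
Leo Wilson | 5
Leo Brown | 5
Ivy Jones | 4
Rose Wilson | 4
Sam Brown | 3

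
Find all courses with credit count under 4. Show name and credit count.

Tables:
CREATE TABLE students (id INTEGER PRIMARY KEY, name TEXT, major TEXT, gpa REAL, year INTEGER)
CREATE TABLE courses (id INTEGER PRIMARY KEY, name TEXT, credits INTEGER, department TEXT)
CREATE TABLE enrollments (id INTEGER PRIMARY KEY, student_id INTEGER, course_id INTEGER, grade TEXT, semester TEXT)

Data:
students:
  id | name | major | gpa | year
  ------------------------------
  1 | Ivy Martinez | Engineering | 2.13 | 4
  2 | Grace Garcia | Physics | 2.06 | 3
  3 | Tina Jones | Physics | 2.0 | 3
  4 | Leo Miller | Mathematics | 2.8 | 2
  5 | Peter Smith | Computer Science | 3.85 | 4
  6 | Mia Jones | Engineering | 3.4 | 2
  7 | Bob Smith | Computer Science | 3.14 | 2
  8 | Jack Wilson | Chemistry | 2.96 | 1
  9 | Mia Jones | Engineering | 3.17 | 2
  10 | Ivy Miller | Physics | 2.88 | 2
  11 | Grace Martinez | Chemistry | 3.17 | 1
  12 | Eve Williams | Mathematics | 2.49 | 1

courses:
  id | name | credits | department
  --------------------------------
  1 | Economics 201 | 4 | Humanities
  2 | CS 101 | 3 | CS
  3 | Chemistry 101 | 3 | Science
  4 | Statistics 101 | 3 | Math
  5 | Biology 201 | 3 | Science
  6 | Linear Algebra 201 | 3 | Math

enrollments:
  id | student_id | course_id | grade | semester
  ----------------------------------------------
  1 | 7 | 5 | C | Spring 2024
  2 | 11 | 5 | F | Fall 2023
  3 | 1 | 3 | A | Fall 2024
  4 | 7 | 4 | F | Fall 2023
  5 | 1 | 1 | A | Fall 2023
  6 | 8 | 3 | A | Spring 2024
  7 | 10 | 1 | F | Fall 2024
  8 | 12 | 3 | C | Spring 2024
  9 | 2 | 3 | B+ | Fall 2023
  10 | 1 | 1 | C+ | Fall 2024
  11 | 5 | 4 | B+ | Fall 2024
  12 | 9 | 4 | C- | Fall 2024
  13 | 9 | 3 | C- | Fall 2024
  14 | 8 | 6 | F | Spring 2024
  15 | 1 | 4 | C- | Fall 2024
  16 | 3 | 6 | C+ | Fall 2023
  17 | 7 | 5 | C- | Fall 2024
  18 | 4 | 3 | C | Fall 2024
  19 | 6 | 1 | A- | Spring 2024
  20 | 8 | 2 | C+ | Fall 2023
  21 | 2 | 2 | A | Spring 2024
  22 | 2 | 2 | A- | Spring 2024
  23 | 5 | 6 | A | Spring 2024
SELECT name, credits FROM courses WHERE credits < 4

Execution result:
name | credits
CS 101 | 3
Chemistry 101 | 3
Statistics 101 | 3
Biology 201 | 3
Linear Algebra 201 | 3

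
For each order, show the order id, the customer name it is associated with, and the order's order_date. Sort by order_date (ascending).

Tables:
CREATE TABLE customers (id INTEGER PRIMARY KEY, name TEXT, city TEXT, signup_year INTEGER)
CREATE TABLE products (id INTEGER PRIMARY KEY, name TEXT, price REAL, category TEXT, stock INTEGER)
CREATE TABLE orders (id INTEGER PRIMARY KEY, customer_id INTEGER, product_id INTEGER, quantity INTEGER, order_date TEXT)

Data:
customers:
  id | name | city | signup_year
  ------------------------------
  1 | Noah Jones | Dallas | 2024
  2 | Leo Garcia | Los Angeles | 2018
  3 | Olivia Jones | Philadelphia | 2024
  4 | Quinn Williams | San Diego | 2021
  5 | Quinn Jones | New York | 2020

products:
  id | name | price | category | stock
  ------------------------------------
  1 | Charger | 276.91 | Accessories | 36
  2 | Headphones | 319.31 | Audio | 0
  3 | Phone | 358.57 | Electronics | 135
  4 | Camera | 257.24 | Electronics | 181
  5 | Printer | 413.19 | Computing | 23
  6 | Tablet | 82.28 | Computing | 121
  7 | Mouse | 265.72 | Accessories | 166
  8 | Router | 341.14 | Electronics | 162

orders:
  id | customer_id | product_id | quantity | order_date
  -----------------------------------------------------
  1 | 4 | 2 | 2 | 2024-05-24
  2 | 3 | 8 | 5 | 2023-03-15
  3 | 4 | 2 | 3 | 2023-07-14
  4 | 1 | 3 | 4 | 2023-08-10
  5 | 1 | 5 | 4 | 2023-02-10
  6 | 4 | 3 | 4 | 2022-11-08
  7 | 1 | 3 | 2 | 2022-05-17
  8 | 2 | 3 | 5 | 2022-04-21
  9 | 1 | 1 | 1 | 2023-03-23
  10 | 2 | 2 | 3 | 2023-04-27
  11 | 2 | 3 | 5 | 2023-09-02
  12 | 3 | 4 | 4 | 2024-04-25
SELECT c.id, p.name AS customer, c.order_date FROM orders c JOIN customers p ON c.customer_id = p.id ORDER BY c.order_date ASC

Execution result:
id | customer | order_date
8 | Leo Garcia | 2022-04-21
7 | Noah Jones | 2022-05-17
6 | Quinn Williams | 2022-11-08
5 | Noah Jones | 2023-02-10
2 | Olivia Jones | 2023-03-15
9 | Noah Jones | 2023-03-23
10 | Leo Garcia | 2023-04-27
3 | Quinn Williams | 2023-07-14
4 | Noah Jones | 2023-08-10
11 | Leo Garcia | 2023-09-02
12 | Olivia Jones | 2024-04-25
1 | Quinn Williams | 2024-05-24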